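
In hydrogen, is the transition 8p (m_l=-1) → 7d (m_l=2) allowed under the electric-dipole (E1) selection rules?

forbidden

Δl = 2 − 1 = +1; the E1 rule Δl = ±1 is satisfied.
m_l: -1 → 2 (Δm_l = +3). |Δm_l| ≤ 1 violated.
The transition is electric-dipole forbidden.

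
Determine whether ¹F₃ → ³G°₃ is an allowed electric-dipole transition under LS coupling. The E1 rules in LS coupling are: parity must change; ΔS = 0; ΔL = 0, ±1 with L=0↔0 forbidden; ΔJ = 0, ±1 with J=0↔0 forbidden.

forbidden

Initial level: S=0, L=3, J=3, parity even. Final level: S=1, L=4, J=3, parity odd.
Parity must change: even → odd — passes.
ΔS = 0: S: 0 → 1 — fails.
ΔL = 0, ±1 (not L=0↔0): L: 3 → 4, ΔL = +1 — passes.
ΔJ = 0, ±1 (not J=0↔0): J: 3 → 3, ΔJ = +0 — passes.
Rule(s) violated: ΔS.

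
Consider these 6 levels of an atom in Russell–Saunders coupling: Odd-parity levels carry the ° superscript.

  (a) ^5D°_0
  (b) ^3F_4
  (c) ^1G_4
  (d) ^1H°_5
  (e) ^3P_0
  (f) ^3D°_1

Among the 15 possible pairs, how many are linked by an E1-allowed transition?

2

(a)–(b): forbidden (ΔS, ΔJ).
(a)–(c): forbidden (ΔS, ΔL, ΔJ).
(a)–(d): forbidden (parity, ΔS, ΔL, ΔJ).
(a)–(e): forbidden (ΔS, ΔJ).
(a)–(f): forbidden (parity, ΔS).
(b)–(c): forbidden (parity, ΔS).
(b)–(d): forbidden (ΔS, ΔL).
(b)–(e): forbidden (parity, ΔL, ΔJ).
(b)–(f): forbidden (ΔJ).
(c)–(d): allowed.
(c)–(e): forbidden (parity, ΔS, ΔL, ΔJ).
(c)–(f): forbidden (ΔS, ΔL, ΔJ).
(d)–(e): forbidden (ΔS, ΔL, ΔJ).
(d)–(f): forbidden (parity, ΔS, ΔL, ΔJ).
(e)–(f): allowed.
Allowed pairs: 2 of 15.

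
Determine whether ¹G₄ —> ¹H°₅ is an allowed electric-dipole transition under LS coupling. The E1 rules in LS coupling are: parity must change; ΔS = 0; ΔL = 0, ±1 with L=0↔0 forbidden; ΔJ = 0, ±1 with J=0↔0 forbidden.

ΔJ = 0, ±1 (not J=0↔0): J: 4 → 5, ΔJ = +1 — ✓.
ΔS = 0: S: 0 → 0 — ✓.
Parity must change: even → odd — ✓.
ΔL = 0, ±1 (not L=0↔0): L: 4 → 5, ΔL = +1 — ✓.
All four E1 rules are satisfied.

allowed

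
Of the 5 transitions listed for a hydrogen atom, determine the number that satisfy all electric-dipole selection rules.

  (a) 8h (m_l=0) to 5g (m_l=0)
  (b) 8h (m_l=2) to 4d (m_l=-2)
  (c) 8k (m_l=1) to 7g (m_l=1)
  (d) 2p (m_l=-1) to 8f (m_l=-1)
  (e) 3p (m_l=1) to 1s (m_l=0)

(a) allowed
(b) forbidden — Δl = -3 (E1 requires Δl = ±1); Δm_l = -4 (E1 requires Δm_l = 0, ±1)
(c) forbidden — Δl = -3 (E1 requires Δl = ±1)
(d) forbidden — Δl = +2 (E1 requires Δl = ±1)
(e) allowed
Total allowed: 2 of 5.

2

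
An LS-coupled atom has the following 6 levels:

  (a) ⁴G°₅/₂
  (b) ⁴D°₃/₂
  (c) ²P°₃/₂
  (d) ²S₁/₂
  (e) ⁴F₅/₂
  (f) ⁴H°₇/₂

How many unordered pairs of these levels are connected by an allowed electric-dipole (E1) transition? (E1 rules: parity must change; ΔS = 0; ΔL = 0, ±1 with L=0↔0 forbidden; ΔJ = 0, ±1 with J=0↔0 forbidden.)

(a)–(b): forbidden (parity, ΔL).
(a)–(c): forbidden (parity, ΔS, ΔL).
(a)–(d): forbidden (ΔS, ΔL, ΔJ).
(a)–(e): allowed.
(a)–(f): forbidden (parity).
(b)–(c): forbidden (parity, ΔS).
(b)–(d): forbidden (ΔS, ΔL).
(b)–(e): allowed.
(b)–(f): forbidden (parity, ΔL, ΔJ).
(c)–(d): allowed.
(c)–(e): forbidden (ΔS, ΔL).
(c)–(f): forbidden (parity, ΔS, ΔL, ΔJ).
(d)–(e): forbidden (parity, ΔS, ΔL, ΔJ).
(d)–(f): forbidden (ΔS, ΔL, ΔJ).
(e)–(f): forbidden (ΔL).
Allowed pairs: 3 of 15.

3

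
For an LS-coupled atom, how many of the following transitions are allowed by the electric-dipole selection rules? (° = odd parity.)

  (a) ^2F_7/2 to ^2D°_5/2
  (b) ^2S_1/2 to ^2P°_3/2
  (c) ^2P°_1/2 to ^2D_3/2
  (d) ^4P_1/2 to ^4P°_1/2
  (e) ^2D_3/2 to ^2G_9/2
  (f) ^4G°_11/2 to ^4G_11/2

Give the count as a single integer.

5

(a) allowed
(b) allowed
(c) allowed
(d) allowed
(e) forbidden (parity, ΔL, ΔJ fail)
(f) allowed
Total allowed: 5 of 6.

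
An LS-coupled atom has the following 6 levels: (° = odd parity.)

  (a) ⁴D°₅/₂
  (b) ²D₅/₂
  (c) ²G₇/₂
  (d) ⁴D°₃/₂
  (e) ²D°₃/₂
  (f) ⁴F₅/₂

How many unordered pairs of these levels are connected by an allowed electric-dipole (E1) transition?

(a)–(b): forbidden (ΔS).
(a)–(c): forbidden (ΔS, ΔL).
(a)–(d): forbidden (parity).
(a)–(e): forbidden (parity, ΔS).
(a)–(f): allowed.
(b)–(c): forbidden (parity, ΔL).
(b)–(d): forbidden (ΔS).
(b)–(e): allowed.
(b)–(f): forbidden (parity, ΔS).
(c)–(d): forbidden (ΔS, ΔL, ΔJ).
(c)–(e): forbidden (ΔL, ΔJ).
(c)–(f): forbidden (parity, ΔS).
(d)–(e): forbidden (parity, ΔS).
(d)–(f): allowed.
(e)–(f): forbidden (ΔS).
Allowed pairs: 3 of 15.

3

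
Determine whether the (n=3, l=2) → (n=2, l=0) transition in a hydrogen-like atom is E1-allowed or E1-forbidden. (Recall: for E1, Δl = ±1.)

forbidden

l: 2 → 0 (Δl = -2). Δl = ±1 ✗.
The transition is electric-dipole forbidden.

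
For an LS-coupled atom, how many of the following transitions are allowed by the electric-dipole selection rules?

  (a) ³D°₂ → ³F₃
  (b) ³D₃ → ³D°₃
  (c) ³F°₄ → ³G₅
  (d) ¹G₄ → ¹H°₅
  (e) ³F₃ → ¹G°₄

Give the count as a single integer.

(a) allowed
(b) allowed
(c) allowed
(d) allowed
(e) forbidden (ΔS fails)
Total allowed: 4 of 5.

4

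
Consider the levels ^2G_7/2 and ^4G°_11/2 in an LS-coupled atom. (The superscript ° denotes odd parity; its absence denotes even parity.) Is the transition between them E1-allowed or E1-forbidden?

forbidden

Initial level: S=1/2, L=4, J=7/2, parity even. Final level: S=3/2, L=4, J=11/2, parity odd.
ΔL = 0, ±1 (not L=0↔0): L: 4 → 4, ΔL = +0 — ok.
ΔS = 0: S: 1/2 → 3/2 — fails.
Parity must change: even → odd — ok.
ΔJ = 0, ±1 (not J=0↔0): J: 7/2 → 11/2, ΔJ = +2 — fails.
Rule(s) violated: ΔS, ΔJ.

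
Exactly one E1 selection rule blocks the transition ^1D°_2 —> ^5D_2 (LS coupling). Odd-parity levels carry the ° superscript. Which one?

Parity must change: odd → even — passes.
ΔS = 0: S: 0 → 2 — fails.
ΔL = 0, ±1 (not L=0↔0): L: 2 → 2, ΔL = +0 — passes.
ΔJ = 0, ±1 (not J=0↔0): J: 2 → 2, ΔJ = +0 — passes.

the ΔS = 0 rule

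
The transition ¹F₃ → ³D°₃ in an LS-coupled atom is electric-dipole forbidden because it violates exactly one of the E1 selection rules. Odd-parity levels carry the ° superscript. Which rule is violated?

Initial level: S=0, L=3, J=3, parity even. Final level: S=1, L=2, J=3, parity odd.
ΔS = 0: S: 0 → 1 — fails.
ΔJ = 0, ±1 (not J=0↔0): J: 3 → 3, ΔJ = +0 — passes.
ΔL = 0, ±1 (not L=0↔0): L: 3 → 2, ΔL = -1 — passes.
Parity must change: even → odd — passes.

the ΔS = 0 rule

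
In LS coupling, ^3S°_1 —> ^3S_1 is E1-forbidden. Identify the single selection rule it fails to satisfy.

the L=0 ↔ L=0 exclusion

Reading off the term symbols: S 1→1, L 0→0, J 1→1, parity odd→even.
Parity must change: odd → even — satisfied.
ΔS = 0: S: 1 → 1 — satisfied.
ΔL = 0, ±1 (not L=0↔0): L: 0 → 0, ΔL = +0 — violated.
ΔJ = 0, ±1 (not J=0↔0): J: 1 → 1, ΔJ = +0 — satisfied.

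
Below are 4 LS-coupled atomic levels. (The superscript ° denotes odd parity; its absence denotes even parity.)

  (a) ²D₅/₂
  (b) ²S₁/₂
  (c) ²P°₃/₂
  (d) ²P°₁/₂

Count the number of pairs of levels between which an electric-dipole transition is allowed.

(a)–(b): forbidden (parity, ΔL, ΔJ).
(a)–(c): allowed.
(a)–(d): forbidden (ΔJ).
(b)–(c): allowed.
(b)–(d): allowed.
(c)–(d): forbidden (parity).
Allowed pairs: 3 of 6.

3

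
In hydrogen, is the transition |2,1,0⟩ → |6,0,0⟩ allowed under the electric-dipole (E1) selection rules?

allowed

Δl = 0 − 1 = -1; the E1 rule Δl = ±1 is passes.
Δm_l = 0 − (0) = +0. E1 requires Δm_l = 0, ±1: passes.
All E1 selection rules are satisfied.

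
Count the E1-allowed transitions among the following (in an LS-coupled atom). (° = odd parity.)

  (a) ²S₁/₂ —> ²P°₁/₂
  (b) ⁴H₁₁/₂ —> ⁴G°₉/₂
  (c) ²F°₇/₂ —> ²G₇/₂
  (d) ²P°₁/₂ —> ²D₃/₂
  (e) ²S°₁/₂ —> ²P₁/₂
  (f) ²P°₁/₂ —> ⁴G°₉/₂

(a) allowed
(b) allowed
(c) allowed
(d) allowed
(e) allowed
(f) forbidden (parity, ΔS, ΔL, ΔJ fail)
Total allowed: 5 of 6.

5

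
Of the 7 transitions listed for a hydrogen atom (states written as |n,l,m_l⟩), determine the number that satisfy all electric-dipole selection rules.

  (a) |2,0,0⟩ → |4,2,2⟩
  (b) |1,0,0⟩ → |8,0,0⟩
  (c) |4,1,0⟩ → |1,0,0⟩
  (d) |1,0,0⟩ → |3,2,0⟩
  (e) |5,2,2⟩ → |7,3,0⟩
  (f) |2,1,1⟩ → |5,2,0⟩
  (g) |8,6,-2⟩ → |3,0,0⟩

2

(a) forbidden — Δl = +2 (E1 requires Δl = ±1); Δm_l = +2 (E1 requires Δm_l = 0, ±1)
(b) forbidden — Δl = +0 (E1 requires Δl = ±1)
(c) allowed
(d) forbidden — Δl = +2 (E1 requires Δl = ±1)
(e) forbidden — Δm_l = -2 (E1 requires Δm_l = 0, ±1)
(f) allowed
(g) forbidden — Δl = -6 (E1 requires Δl = ±1); Δm_l = +2 (E1 requires Δm_l = 0, ±1)
Total allowed: 2 of 7.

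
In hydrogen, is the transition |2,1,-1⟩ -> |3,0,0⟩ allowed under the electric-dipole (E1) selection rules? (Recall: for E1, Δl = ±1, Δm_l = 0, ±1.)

Initial l = 1, final l = 0, so Δl = -1. E1 requires Δl = ±1: ✓.
m_l: -1 → 0 (Δm_l = +1). |Δm_l| ≤ 1 ✓.
All E1 selection rules are satisfied.

allowed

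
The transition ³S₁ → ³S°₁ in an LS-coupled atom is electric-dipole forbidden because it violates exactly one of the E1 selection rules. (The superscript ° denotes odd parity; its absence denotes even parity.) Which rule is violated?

the L=0 ↔ L=0 exclusion

Parity must change: even → odd — satisfied.
ΔS = 0: S: 1 → 1 — satisfied.
ΔL = 0, ±1 (not L=0↔0): L: 0 → 0, ΔL = +0 — violated.
ΔJ = 0, ±1 (not J=0↔0): J: 1 → 1, ΔJ = +0 — satisfied.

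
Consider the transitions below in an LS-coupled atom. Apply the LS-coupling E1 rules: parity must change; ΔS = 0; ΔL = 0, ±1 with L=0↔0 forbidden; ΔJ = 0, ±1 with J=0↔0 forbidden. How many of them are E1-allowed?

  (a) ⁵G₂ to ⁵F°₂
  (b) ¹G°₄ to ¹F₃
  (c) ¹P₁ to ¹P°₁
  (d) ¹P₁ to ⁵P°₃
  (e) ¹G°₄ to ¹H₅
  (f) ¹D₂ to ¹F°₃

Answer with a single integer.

5

(a) allowed
(b) allowed
(c) allowed
(d) forbidden (ΔS, ΔJ fail)
(e) allowed
(f) allowed
Total allowed: 5 of 6.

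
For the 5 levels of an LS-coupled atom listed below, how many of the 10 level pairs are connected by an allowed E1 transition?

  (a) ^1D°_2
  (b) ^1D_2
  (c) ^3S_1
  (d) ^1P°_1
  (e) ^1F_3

3

(a)–(b): allowed.
(a)–(c): forbidden (ΔS, ΔL).
(a)–(d): forbidden (parity).
(a)–(e): allowed.
(b)–(c): forbidden (parity, ΔS, ΔL).
(b)–(d): allowed.
(b)–(e): forbidden (parity).
(c)–(d): forbidden (ΔS).
(c)–(e): forbidden (parity, ΔS, ΔL, ΔJ).
(d)–(e): forbidden (ΔL, ΔJ).
Allowed pairs: 3 of 10.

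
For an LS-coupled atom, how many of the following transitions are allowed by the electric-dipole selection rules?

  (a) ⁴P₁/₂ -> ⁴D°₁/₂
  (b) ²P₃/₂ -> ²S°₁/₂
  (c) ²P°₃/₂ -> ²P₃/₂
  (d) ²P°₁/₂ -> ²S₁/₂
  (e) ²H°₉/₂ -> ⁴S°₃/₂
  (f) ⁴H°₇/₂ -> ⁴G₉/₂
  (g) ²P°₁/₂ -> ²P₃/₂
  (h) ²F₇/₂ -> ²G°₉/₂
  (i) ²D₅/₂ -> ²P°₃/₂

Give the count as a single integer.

8

(a) allowed
(b) allowed
(c) allowed
(d) allowed
(e) forbidden (parity, ΔS, ΔL, ΔJ fail)
(f) allowed
(g) allowed
(h) allowed
(i) allowed
Total allowed: 8 of 9.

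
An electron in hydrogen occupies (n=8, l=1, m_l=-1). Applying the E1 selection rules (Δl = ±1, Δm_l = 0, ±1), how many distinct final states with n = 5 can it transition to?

4

E1 requires Δl = ±1, so l_f ∈ {0, 2}; with 0 ≤ l_f ≤ n_f−1 = 4, the allowed l_f values are {0, 2}.
For l_f = 0: m_f ∈ {m_i−1, m_i, m_i+1} ∩ [−0, 0] = {0} → 1 state.
For l_f = 2: m_f ∈ {m_i−1, m_i, m_i+1} ∩ [−2, 2] = {-2, -1, 0} → 3 states.
Total: 4.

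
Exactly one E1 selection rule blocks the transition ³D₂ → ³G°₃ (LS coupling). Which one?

Parity must change: even → odd — satisfied.
ΔS = 0: S: 1 → 1 — satisfied.
ΔL = 0, ±1 (not L=0↔0): L: 2 → 4, ΔL = +2 — violated.
ΔJ = 0, ±1 (not J=0↔0): J: 2 → 3, ΔJ = +1 — satisfied.

the ΔL = 0, ±1 rule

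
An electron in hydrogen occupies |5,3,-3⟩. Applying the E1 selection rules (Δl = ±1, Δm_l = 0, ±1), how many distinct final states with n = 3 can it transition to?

1

E1 requires Δl = ±1, so l_f ∈ {2, 4}; with 0 ≤ l_f ≤ n_f−1 = 2, the allowed l_f values are {2}.
For l_f = 2: m_f ∈ {m_i−1, m_i, m_i+1} ∩ [−2, 2] = {-2} → 1 state.
Total: 1.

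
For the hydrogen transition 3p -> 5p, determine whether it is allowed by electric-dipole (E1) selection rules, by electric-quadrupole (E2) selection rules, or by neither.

Δl = 1 − 1 = +0; l_i + l_f = 2.
E1 (Δl = ±1): not satisfied.
E2 (Δl = 0,±2, l_i+l_f ≥ 2): satisfied.

E2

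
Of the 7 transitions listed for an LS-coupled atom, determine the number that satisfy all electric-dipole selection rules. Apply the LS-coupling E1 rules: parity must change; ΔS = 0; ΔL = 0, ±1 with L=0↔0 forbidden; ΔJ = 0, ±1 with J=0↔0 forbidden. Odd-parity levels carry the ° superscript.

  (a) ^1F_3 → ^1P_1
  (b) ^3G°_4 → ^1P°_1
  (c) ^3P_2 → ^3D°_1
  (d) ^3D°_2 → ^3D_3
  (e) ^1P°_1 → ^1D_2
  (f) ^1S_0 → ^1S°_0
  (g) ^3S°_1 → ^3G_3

3

(a) forbidden (parity, ΔL, ΔJ fail)
(b) forbidden (parity, ΔS, ΔL, ΔJ fail)
(c) allowed
(d) allowed
(e) allowed
(f) forbidden (ΔL, ΔJ fail)
(g) forbidden (ΔL, ΔJ fail)
Total allowed: 3 of 7.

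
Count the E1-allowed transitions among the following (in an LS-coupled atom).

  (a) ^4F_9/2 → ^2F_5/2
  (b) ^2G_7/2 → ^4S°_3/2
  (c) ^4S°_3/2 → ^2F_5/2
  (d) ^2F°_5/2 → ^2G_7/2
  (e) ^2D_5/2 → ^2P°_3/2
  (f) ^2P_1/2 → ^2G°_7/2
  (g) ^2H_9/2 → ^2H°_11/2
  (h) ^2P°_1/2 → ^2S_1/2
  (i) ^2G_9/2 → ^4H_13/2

4

(a) forbidden (parity, ΔS, ΔJ fail)
(b) forbidden (ΔS, ΔL, ΔJ fail)
(c) forbidden (ΔS, ΔL fail)
(d) allowed
(e) allowed
(f) forbidden (ΔL, ΔJ fail)
(g) allowed
(h) allowed
(i) forbidden (parity, ΔS, ΔJ fail)
Total allowed: 4 of 9.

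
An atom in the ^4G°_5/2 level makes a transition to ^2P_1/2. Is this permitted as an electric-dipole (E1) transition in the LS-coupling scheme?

forbidden

Initial level: S=3/2, L=4, J=5/2, parity odd. Final level: S=1/2, L=1, J=1/2, parity even.
Parity must change: odd → even — ✓.
ΔS = 0: S: 3/2 → 1/2 — ✗.
ΔL = 0, ±1 (not L=0↔0): L: 4 → 1, ΔL = -3 — ✗.
ΔJ = 0, ±1 (not J=0↔0): J: 5/2 → 1/2, ΔJ = -2 — ✗.
Rule(s) violated: ΔS, ΔL, ΔJ.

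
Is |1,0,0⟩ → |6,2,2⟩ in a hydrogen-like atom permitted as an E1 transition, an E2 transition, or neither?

Δl = 2 − 0 = +2; l_i + l_f = 2.
Δm_l = +2.
E1 (Δl = ±1, |Δm_l| ≤ 1): not satisfied.
E2 (Δl = 0,±2, l_i+l_f ≥ 2, |Δm_l| ≤ 2): satisfied.

E2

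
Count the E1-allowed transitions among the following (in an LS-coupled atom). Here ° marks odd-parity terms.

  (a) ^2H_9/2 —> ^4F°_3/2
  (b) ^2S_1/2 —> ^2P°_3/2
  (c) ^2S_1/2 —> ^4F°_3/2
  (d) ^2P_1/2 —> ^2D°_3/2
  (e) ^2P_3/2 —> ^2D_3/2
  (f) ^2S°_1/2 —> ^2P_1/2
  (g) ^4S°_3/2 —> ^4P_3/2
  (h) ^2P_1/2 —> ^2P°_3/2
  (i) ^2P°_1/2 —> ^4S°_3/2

5

(a) forbidden (ΔS, ΔL, ΔJ fail)
(b) allowed
(c) forbidden (ΔS, ΔL fail)
(d) allowed
(e) forbidden (parity fails)
(f) allowed
(g) allowed
(h) allowed
(i) forbidden (parity, ΔS fail)
Total allowed: 5 of 9.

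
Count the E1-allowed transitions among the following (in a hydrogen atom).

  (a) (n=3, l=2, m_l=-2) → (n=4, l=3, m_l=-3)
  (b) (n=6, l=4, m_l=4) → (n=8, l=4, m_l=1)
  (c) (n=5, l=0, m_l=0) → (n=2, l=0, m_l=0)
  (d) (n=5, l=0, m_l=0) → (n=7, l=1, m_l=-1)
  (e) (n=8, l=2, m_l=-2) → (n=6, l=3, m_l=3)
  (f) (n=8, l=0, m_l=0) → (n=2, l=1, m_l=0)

3

(a) allowed
(b) forbidden — Δl = +0 (E1 requires Δl = ±1); Δm_l = -3 (E1 requires Δm_l = 0, ±1)
(c) forbidden — Δl = +0 (E1 requires Δl = ±1)
(d) allowed
(e) forbidden — Δm_l = +5 (E1 requires Δm_l = 0, ±1)
(f) allowed
Total allowed: 3 of 6.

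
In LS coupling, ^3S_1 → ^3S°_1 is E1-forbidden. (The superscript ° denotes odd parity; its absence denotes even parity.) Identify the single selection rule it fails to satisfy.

Reading off the term symbols: S 1→1, L 0→0, J 1→1, parity even→odd.
Parity must change: even → odd — passes.
ΔS = 0: S: 1 → 1 — passes.
ΔL = 0, ±1 (not L=0↔0): L: 0 → 0, ΔL = +0 — fails.
ΔJ = 0, ±1 (not J=0↔0): J: 1 → 1, ΔJ = +0 — passes.

the L=0 ↔ L=0 exclusion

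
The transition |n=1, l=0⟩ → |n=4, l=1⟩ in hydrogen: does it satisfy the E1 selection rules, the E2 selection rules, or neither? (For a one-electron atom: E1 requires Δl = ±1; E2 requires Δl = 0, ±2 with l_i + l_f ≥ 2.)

Δl = 1 − 0 = +1; l_i + l_f = 1.
E1 (Δl = ±1): satisfied.
E2 (Δl = 0,±2, l_i+l_f ≥ 2): not satisfied.

E1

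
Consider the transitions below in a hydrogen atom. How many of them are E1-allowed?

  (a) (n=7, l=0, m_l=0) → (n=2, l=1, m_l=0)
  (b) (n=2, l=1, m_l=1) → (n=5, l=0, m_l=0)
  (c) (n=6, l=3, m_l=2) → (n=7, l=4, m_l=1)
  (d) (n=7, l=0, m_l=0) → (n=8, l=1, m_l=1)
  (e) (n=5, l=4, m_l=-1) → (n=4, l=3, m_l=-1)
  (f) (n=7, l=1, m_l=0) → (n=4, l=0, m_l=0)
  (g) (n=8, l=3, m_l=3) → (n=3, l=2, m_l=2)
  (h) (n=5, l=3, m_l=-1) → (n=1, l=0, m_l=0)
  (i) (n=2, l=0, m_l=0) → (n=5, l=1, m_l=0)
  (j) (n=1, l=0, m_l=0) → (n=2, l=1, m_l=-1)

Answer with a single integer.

(a) allowed
(b) allowed
(c) allowed
(d) allowed
(e) allowed
(f) allowed
(g) allowed
(h) forbidden — Δl = -3 (E1 requires Δl = ±1)
(i) allowed
(j) allowed
Total allowed: 9 of 10.

9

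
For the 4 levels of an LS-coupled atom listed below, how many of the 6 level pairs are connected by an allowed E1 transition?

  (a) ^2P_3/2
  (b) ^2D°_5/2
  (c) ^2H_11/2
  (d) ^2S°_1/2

2

(a)–(b): allowed.
(a)–(c): forbidden (parity, ΔL, ΔJ).
(a)–(d): allowed.
(b)–(c): forbidden (ΔL, ΔJ).
(b)–(d): forbidden (parity, ΔL, ΔJ).
(c)–(d): forbidden (ΔL, ΔJ).
Allowed pairs: 2 of 6.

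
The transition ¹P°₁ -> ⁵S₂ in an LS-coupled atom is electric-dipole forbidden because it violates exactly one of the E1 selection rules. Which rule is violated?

ΔL = 0, ±1 (not L=0↔0): L: 1 → 0, ΔL = -1 — ok.
ΔJ = 0, ±1 (not J=0↔0): J: 1 → 2, ΔJ = +1 — ok.
Parity must change: odd → even — ok.
ΔS = 0: S: 0 → 2 — fails.

the ΔS = 0 rule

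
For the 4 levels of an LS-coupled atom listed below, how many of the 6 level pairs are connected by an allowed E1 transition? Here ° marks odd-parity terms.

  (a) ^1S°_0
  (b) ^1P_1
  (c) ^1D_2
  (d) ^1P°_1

(a)–(b): allowed.
(a)–(c): forbidden (ΔL, ΔJ).
(a)–(d): forbidden (parity).
(b)–(c): forbidden (parity).
(b)–(d): allowed.
(c)–(d): allowed.
Allowed pairs: 3 of 6.

3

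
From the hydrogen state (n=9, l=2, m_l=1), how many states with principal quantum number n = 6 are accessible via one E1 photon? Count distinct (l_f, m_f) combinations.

5

E1 requires Δl = ±1, so l_f ∈ {1, 3}; with 0 ≤ l_f ≤ n_f−1 = 5, the allowed l_f values are {1, 3}.
For l_f = 1: m_f ∈ {m_i−1, m_i, m_i+1} ∩ [−1, 1] = {0, 1} → 2 states.
For l_f = 3: m_f ∈ {m_i−1, m_i, m_i+1} ∩ [−3, 3] = {0, 1, 2} → 3 states.
Total: 5.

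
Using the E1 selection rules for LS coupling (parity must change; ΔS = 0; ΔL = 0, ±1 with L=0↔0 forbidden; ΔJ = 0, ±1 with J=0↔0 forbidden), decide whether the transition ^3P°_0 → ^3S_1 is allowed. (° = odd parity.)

Initial level: S=1, L=1, J=0, parity odd. Final level: S=1, L=0, J=1, parity even.
ΔJ = 0, ±1 (not J=0↔0): J: 0 → 1, ΔJ = +1 — ✓.
ΔL = 0, ±1 (not L=0↔0): L: 1 → 0, ΔL = -1 — ✓.
ΔS = 0: S: 1 → 1 — ✓.
Parity must change: odd → even — ✓.
All four E1 rules are satisfied.

allowed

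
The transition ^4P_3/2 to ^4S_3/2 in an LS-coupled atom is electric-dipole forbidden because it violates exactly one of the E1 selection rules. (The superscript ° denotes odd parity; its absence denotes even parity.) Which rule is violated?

parity

Initial level: S=3/2, L=1, J=3/2, parity even. Final level: S=3/2, L=0, J=3/2, parity even.
ΔJ = 0, ±1 (not J=0↔0): J: 3/2 → 3/2, ΔJ = +0 — satisfied.
ΔS = 0: S: 3/2 → 3/2 — satisfied.
ΔL = 0, ±1 (not L=0↔0): L: 1 → 0, ΔL = -1 — satisfied.
Parity must change: even → even — violated.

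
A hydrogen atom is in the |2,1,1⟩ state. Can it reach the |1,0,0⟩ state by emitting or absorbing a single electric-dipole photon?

allowed

Initial l = 1, final l = 0, so Δl = -1. E1 requires Δl = ±1: ✓.
m_l: 1 → 0 (Δm_l = -1). |Δm_l| ≤ 1 ✓.
All E1 selection rules are satisfied.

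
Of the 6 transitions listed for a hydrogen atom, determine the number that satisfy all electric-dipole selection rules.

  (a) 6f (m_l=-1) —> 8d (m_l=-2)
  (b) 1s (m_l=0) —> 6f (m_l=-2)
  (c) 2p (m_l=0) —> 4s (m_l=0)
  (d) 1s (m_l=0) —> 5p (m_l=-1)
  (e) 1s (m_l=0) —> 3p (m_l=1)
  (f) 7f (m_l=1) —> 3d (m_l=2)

(a) allowed
(b) forbidden — Δl = +3 (E1 requires Δl = ±1); Δm_l = -2 (E1 requires Δm_l = 0, ±1)
(c) allowed
(d) allowed
(e) allowed
(f) allowed
Total allowed: 5 of 6.

5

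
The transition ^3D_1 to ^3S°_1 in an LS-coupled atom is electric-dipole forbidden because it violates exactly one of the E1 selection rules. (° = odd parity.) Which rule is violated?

the ΔL = 0, ±1 rule

ΔL = 0, ±1 (not L=0↔0): L: 2 → 0, ΔL = -2 — violated.
ΔJ = 0, ±1 (not J=0↔0): J: 1 → 1, ΔJ = +0 — satisfied.
ΔS = 0: S: 1 → 1 — satisfied.
Parity must change: even → odd — satisfied.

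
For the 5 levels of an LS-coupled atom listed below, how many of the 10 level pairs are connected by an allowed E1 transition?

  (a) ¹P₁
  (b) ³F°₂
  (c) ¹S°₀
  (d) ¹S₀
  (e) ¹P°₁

(a)–(b): forbidden (ΔS, ΔL).
(a)–(c): allowed.
(a)–(d): forbidden (parity).
(a)–(e): allowed.
(b)–(c): forbidden (parity, ΔS, ΔL, ΔJ).
(b)–(d): forbidden (ΔS, ΔL, ΔJ).
(b)–(e): forbidden (parity, ΔS, ΔL).
(c)–(d): forbidden (ΔL, ΔJ).
(c)–(e): forbidden (parity).
(d)–(e): allowed.
Allowed pairs: 3 of 10.

3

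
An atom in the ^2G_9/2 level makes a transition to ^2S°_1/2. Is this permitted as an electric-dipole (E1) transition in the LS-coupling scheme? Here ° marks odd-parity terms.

forbidden

Reading off the term symbols: S 1/2→1/2, L 4→0, J 9/2→1/2, parity even→odd.
Parity must change: even → odd — ok.
ΔS = 0: S: 1/2 → 1/2 — ok.
ΔL = 0, ±1 (not L=0↔0): L: 4 → 0, ΔL = -4 — fails.
ΔJ = 0, ±1 (not J=0↔0): J: 9/2 → 1/2, ΔJ = -4 — fails.
Rule(s) violated: ΔL, ΔJ.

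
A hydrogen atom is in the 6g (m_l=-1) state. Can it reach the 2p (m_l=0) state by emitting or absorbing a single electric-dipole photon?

forbidden

Initial l = 4, final l = 1, so Δl = -3. E1 requires Δl = ±1: ✗.
Δm_l = 0 − (-1) = +1. E1 requires Δm_l = 0, ±1: ✓.
The transition is electric-dipole forbidden.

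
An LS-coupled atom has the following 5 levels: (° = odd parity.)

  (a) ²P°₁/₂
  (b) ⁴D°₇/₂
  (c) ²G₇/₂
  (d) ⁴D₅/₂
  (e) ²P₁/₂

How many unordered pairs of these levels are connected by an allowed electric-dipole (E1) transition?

2

(a)–(b): forbidden (parity, ΔS, ΔJ).
(a)–(c): forbidden (ΔL, ΔJ).
(a)–(d): forbidden (ΔS, ΔJ).
(a)–(e): allowed.
(b)–(c): forbidden (ΔS, ΔL).
(b)–(d): allowed.
(b)–(e): forbidden (ΔS, ΔJ).
(c)–(d): forbidden (parity, ΔS, ΔL).
(c)–(e): forbidden (parity, ΔL, ΔJ).
(d)–(e): forbidden (parity, ΔS, ΔJ).
Allowed pairs: 2 of 10.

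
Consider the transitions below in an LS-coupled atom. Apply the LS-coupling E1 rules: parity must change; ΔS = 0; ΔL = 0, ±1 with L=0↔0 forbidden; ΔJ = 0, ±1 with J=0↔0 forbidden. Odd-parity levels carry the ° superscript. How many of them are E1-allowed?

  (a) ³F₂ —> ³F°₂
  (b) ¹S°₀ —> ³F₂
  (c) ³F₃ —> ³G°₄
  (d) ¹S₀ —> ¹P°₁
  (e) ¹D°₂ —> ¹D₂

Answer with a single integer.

(a) allowed
(b) forbidden (ΔS, ΔL, ΔJ fail)
(c) allowed
(d) allowed
(e) allowed
Total allowed: 4 of 5.

4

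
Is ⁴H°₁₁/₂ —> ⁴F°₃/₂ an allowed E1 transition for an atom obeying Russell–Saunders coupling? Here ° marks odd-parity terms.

Reading off the term symbols: S 3/2→3/2, L 5→3, J 11/2→3/2, parity odd→odd.
Parity must change: odd → odd — ✗.
ΔS = 0: S: 3/2 → 3/2 — ✓.
ΔL = 0, ±1 (not L=0↔0): L: 5 → 3, ΔL = -2 — ✗.
ΔJ = 0, ±1 (not J=0↔0): J: 11/2 → 3/2, ΔJ = -4 — ✗.
Rule(s) violated: parity, ΔL, ΔJ.

forbidden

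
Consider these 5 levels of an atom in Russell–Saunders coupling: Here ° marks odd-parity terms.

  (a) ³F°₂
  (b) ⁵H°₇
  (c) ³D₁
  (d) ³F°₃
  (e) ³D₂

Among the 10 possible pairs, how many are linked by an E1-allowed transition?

(a)–(b): forbidden (parity, ΔS, ΔL, ΔJ).
(a)–(c): allowed.
(a)–(d): forbidden (parity).
(a)–(e): allowed.
(b)–(c): forbidden (ΔS, ΔL, ΔJ).
(b)–(d): forbidden (parity, ΔS, ΔL, ΔJ).
(b)–(e): forbidden (ΔS, ΔL, ΔJ).
(c)–(d): forbidden (ΔJ).
(c)–(e): forbidden (parity).
(d)–(e): allowed.
Allowed pairs: 3 of 10.

3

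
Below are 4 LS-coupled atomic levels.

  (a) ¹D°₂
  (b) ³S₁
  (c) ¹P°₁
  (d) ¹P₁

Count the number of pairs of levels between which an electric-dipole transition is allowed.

(a)–(b): forbidden (ΔS, ΔL).
(a)–(c): forbidden (parity).
(a)–(d): allowed.
(b)–(c): forbidden (ΔS).
(b)–(d): forbidden (parity, ΔS).
(c)–(d): allowed.
Allowed pairs: 2 of 6.

2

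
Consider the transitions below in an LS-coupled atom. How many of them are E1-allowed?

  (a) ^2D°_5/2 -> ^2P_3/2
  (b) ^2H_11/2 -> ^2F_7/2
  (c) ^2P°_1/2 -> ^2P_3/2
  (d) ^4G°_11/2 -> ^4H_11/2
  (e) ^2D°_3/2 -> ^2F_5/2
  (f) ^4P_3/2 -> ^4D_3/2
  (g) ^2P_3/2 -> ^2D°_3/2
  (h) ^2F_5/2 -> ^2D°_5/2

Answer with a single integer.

(a) allowed
(b) forbidden (parity, ΔL, ΔJ fail)
(c) allowed
(d) allowed
(e) allowed
(f) forbidden (parity fails)
(g) allowed
(h) allowed
Total allowed: 6 of 8.

6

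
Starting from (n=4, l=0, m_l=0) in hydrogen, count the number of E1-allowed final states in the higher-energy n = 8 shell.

E1 requires Δl = ±1, so l_f ∈ {-1, 1}; with 0 ≤ l_f ≤ n_f−1 = 7, the allowed l_f values are {1}.
For l_f = 1: m_f ∈ {m_i−1, m_i, m_i+1} ∩ [−1, 1] = {-1, 0, 1} → 3 states.
Total: 3.

3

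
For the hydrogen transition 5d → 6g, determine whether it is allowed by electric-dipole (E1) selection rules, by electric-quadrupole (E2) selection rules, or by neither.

Δl = 4 − 2 = +2; l_i + l_f = 6.
E1 (Δl = ±1): not satisfied.
E2 (Δl = 0,±2, l_i+l_f ≥ 2): satisfied.

E2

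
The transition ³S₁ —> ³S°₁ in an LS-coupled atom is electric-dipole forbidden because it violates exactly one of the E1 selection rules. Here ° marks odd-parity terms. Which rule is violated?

the L=0 ↔ L=0 exclusion

Initial level: S=1, L=0, J=1, parity even. Final level: S=1, L=0, J=1, parity odd.
Parity must change: even → odd — ✓.
ΔS = 0: S: 1 → 1 — ✓.
ΔL = 0, ±1 (not L=0↔0): L: 0 → 0, ΔL = +0 — ✗.
ΔJ = 0, ±1 (not J=0↔0): J: 1 → 1, ΔJ = +0 — ✓.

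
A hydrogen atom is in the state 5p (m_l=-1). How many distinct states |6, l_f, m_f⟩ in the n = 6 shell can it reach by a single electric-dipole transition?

4

E1 requires Δl = ±1, so l_f ∈ {0, 2}; with 0 ≤ l_f ≤ n_f−1 = 5, the allowed l_f values are {0, 2}.
For l_f = 0: m_f ∈ {m_i−1, m_i, m_i+1} ∩ [−0, 0] = {0} → 1 state.
For l_f = 2: m_f ∈ {m_i−1, m_i, m_i+1} ∩ [−2, 2] = {-2, -1, 0} → 3 states.
Total: 4.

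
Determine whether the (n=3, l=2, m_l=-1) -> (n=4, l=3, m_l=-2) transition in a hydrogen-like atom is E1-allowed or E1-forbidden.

allowed

l: 2 → 3 (Δl = +1). Δl = ±1 ✓.
m_l: -1 → -2 (Δm_l = -1). |Δm_l| ≤ 1 ✓.
All E1 selection rules are satisfied.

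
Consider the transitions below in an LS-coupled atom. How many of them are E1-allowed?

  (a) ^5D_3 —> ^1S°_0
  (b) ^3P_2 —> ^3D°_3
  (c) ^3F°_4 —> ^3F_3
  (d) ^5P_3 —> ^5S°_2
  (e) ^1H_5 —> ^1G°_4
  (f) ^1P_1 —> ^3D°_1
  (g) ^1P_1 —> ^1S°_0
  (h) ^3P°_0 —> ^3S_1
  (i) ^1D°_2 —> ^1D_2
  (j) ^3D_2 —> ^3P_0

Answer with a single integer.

7

(a) forbidden (ΔS, ΔL, ΔJ fail)
(b) allowed
(c) allowed
(d) allowed
(e) allowed
(f) forbidden (ΔS fails)
(g) allowed
(h) allowed
(i) allowed
(j) forbidden (parity, ΔJ fail)
Total allowed: 7 of 10.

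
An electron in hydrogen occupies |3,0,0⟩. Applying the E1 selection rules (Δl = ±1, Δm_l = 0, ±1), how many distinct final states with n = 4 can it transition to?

3

E1 requires Δl = ±1, so l_f ∈ {-1, 1}; with 0 ≤ l_f ≤ n_f−1 = 3, the allowed l_f values are {1}.
For l_f = 1: m_f ∈ {m_i−1, m_i, m_i+1} ∩ [−1, 1] = {-1, 0, 1} → 3 states.
Total: 3.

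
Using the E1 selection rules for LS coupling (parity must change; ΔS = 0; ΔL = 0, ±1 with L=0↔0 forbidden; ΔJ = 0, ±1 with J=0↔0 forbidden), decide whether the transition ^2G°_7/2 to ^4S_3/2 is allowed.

forbidden

Reading off the term symbols: S 1/2→3/2, L 4→0, J 7/2→3/2, parity odd→even.
Parity must change: odd → even — ✓.
ΔS = 0: S: 1/2 → 3/2 — ✗.
ΔL = 0, ±1 (not L=0↔0): L: 4 → 0, ΔL = -4 — ✗.
ΔJ = 0, ±1 (not J=0↔0): J: 7/2 → 3/2, ΔJ = -2 — ✗.
Rule(s) violated: ΔS, ΔL, ΔJ.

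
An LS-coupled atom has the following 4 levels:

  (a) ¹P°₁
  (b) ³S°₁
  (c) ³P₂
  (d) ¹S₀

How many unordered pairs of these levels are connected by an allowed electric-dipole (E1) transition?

2

(a)–(b): forbidden (parity, ΔS).
(a)–(c): forbidden (ΔS).
(a)–(d): allowed.
(b)–(c): allowed.
(b)–(d): forbidden (ΔS, ΔL).
(c)–(d): forbidden (parity, ΔS, ΔJ).
Allowed pairs: 2 of 6.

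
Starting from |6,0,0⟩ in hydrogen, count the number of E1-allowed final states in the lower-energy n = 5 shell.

3

E1 requires Δl = ±1, so l_f ∈ {-1, 1}; with 0 ≤ l_f ≤ n_f−1 = 4, the allowed l_f values are {1}.
For l_f = 1: m_f ∈ {m_i−1, m_i, m_i+1} ∩ [−1, 1] = {-1, 0, 1} → 3 states.
Total: 3.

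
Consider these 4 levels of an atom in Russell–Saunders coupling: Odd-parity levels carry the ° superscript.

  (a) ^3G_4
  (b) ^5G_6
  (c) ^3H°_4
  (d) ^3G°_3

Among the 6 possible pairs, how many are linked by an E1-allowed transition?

(a)–(b): forbidden (parity, ΔS, ΔJ).
(a)–(c): allowed.
(a)–(d): allowed.
(b)–(c): forbidden (ΔS, ΔJ).
(b)–(d): forbidden (ΔS, ΔJ).
(c)–(d): forbidden (parity).
Allowed pairs: 2 of 6.

2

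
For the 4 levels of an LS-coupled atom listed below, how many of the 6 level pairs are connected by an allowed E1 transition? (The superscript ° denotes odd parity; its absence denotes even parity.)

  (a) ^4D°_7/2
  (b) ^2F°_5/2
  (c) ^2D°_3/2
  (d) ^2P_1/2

(a)–(b): forbidden (parity, ΔS).
(a)–(c): forbidden (parity, ΔS, ΔJ).
(a)–(d): forbidden (ΔS, ΔJ).
(b)–(c): forbidden (parity).
(b)–(d): forbidden (ΔL, ΔJ).
(c)–(d): allowed.
Allowed pairs: 1 of 6.

1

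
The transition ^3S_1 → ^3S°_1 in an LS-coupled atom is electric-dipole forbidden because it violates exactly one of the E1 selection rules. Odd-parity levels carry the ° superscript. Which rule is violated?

Parity must change: even → odd — passes.
ΔS = 0: S: 1 → 1 — passes.
ΔL = 0, ±1 (not L=0↔0): L: 0 → 0, ΔL = +0 — fails.
ΔJ = 0, ±1 (not J=0↔0): J: 1 → 1, ΔJ = +0 — passes.

the L=0 ↔ L=0 exclusion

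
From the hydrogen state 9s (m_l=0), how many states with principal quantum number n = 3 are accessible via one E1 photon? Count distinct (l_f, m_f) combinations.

E1 requires Δl = ±1, so l_f ∈ {-1, 1}; with 0 ≤ l_f ≤ n_f−1 = 2, the allowed l_f values are {1}.
For l_f = 1: m_f ∈ {m_i−1, m_i, m_i+1} ∩ [−1, 1] = {-1, 0, 1} → 3 states.
Total: 3.

3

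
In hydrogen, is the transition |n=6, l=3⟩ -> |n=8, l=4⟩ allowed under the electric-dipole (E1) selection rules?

Δl = 4 − 3 = +1; the E1 rule Δl = ±1 is ✓.
All E1 selection rules are satisfied.

allowed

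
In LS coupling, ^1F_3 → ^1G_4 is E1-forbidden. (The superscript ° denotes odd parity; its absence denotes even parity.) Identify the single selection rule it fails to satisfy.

Parity must change: even → even — fails.
ΔS = 0: S: 0 → 0 — ok.
ΔL = 0, ±1 (not L=0↔0): L: 3 → 4, ΔL = +1 — ok.
ΔJ = 0, ±1 (not J=0↔0): J: 3 → 4, ΔJ = +1 — ok.

parity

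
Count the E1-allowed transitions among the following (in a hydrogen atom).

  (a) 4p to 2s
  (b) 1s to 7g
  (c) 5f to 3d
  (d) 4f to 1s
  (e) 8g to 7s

(a) allowed
(b) forbidden — Δl = +4 (E1 requires Δl = ±1)
(c) allowed
(d) forbidden — Δl = -3 (E1 requires Δl = ±1)
(e) forbidden — Δl = -4 (E1 requires Δl = ±1)
Total allowed: 2 of 5.

2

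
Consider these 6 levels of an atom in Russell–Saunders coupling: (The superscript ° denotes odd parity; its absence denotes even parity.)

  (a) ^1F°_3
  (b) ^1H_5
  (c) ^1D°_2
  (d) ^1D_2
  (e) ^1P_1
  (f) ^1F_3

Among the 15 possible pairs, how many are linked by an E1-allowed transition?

5

(a)–(b): forbidden (ΔL, ΔJ).
(a)–(c): forbidden (parity).
(a)–(d): allowed.
(a)–(e): forbidden (ΔL, ΔJ).
(a)–(f): allowed.
(b)–(c): forbidden (ΔL, ΔJ).
(b)–(d): forbidden (parity, ΔL, ΔJ).
(b)–(e): forbidden (parity, ΔL, ΔJ).
(b)–(f): forbidden (parity, ΔL, ΔJ).
(c)–(d): allowed.
(c)–(e): allowed.
(c)–(f): allowed.
(d)–(e): forbidden (parity).
(d)–(f): forbidden (parity).
(e)–(f): forbidden (parity, ΔL, ΔJ).
Allowed pairs: 5 of 15.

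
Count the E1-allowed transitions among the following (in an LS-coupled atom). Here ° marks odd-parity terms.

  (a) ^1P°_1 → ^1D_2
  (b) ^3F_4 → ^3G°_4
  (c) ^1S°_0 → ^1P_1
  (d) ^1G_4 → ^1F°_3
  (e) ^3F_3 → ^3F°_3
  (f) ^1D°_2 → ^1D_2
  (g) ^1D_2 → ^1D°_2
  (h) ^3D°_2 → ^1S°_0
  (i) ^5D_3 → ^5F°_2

8

(a) allowed
(b) allowed
(c) allowed
(d) allowed
(e) allowed
(f) allowed
(g) allowed
(h) forbidden (parity, ΔS, ΔL, ΔJ fail)
(i) allowed
Total allowed: 8 of 9.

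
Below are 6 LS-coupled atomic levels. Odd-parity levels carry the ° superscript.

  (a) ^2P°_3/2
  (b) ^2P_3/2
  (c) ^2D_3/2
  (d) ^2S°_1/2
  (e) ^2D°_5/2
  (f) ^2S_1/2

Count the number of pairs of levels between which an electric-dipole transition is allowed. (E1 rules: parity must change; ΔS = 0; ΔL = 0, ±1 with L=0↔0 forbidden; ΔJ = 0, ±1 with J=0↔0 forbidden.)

(a)–(b): allowed.
(a)–(c): allowed.
(a)–(d): forbidden (parity).
(a)–(e): forbidden (parity).
(a)–(f): allowed.
(b)–(c): forbidden (parity).
(b)–(d): allowed.
(b)–(e): allowed.
(b)–(f): forbidden (parity).
(c)–(d): forbidden (ΔL).
(c)–(e): allowed.
(c)–(f): forbidden (parity, ΔL).
(d)–(e): forbidden (parity, ΔL, ΔJ).
(d)–(f): forbidden (ΔL).
(e)–(f): forbidden (ΔL, ΔJ).
Allowed pairs: 6 of 15.

6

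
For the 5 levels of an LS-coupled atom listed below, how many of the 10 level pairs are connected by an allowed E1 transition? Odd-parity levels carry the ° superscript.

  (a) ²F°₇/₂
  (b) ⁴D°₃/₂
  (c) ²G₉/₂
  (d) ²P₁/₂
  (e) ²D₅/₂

(a)–(b): forbidden (parity, ΔS, ΔJ).
(a)–(c): allowed.
(a)–(d): forbidden (ΔL, ΔJ).
(a)–(e): allowed.
(b)–(c): forbidden (ΔS, ΔL, ΔJ).
(b)–(d): forbidden (ΔS).
(b)–(e): forbidden (ΔS).
(c)–(d): forbidden (parity, ΔL, ΔJ).
(c)–(e): forbidden (parity, ΔL, ΔJ).
(d)–(e): forbidden (parity, ΔJ).
Allowed pairs: 2 of 10.

2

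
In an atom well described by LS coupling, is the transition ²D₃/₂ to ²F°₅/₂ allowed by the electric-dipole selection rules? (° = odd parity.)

Parity must change: even → odd — ✓.
ΔL = 0, ±1 (not L=0↔0): L: 2 → 3, ΔL = +1 — ✓.
ΔJ = 0, ±1 (not J=0↔0): J: 3/2 → 5/2, ΔJ = +1 — ✓.
ΔS = 0: S: 1/2 → 1/2 — ✓.
All four E1 rules are satisfied.

allowed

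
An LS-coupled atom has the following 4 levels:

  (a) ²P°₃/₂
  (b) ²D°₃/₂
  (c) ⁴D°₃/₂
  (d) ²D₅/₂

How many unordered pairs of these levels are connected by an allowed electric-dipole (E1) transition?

(a)–(b): forbidden (parity).
(a)–(c): forbidden (parity, ΔS).
(a)–(d): allowed.
(b)–(c): forbidden (parity, ΔS).
(b)–(d): allowed.
(c)–(d): forbidden (ΔS).
Allowed pairs: 2 of 6.

2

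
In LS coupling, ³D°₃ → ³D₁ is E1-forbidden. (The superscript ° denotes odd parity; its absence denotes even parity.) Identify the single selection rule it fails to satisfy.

the ΔJ = 0, ±1 rule

Parity must change: odd → even — satisfied.
ΔS = 0: S: 1 → 1 — satisfied.
ΔL = 0, ±1 (not L=0↔0): L: 2 → 2, ΔL = +0 — satisfied.
ΔJ = 0, ±1 (not J=0↔0): J: 3 → 1, ΔJ = -2 — violated.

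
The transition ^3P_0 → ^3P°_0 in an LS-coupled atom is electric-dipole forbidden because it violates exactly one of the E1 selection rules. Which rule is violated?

the J=0 ↔ J=0 exclusion

Initial level: S=1, L=1, J=0, parity even. Final level: S=1, L=1, J=0, parity odd.
ΔL = 0, ±1 (not L=0↔0): L: 1 → 1, ΔL = +0 — ok.
ΔJ = 0, ±1 (not J=0↔0): J: 0 → 0, ΔJ = +0 — fails.
ΔS = 0: S: 1 → 1 — ok.
Parity must change: even → odd — ok.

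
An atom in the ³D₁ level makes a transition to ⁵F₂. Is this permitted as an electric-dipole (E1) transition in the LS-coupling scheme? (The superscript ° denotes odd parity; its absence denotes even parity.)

forbidden

Parity must change: even → even — fails.
ΔS = 0: S: 1 → 2 — fails.
ΔL = 0, ±1 (not L=0↔0): L: 2 → 3, ΔL = +1 — ok.
ΔJ = 0, ±1 (not J=0↔0): J: 1 → 2, ΔJ = +1 — ok.
Rule(s) violated: parity, ΔS.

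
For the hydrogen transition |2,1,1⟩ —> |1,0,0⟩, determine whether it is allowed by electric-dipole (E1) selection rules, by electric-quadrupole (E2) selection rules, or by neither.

Δl = 0 − 1 = -1; l_i + l_f = 1.
Δm_l = -1.
E1 (Δl = ±1, |Δm_l| ≤ 1): satisfied.
E2 (Δl = 0,±2, l_i+l_f ≥ 2, |Δm_l| ≤ 2): not satisfied.

E1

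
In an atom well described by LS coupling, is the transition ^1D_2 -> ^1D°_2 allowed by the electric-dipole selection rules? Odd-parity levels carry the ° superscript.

Parity must change: even → odd — satisfied.
ΔS = 0: S: 0 → 0 — satisfied.
ΔL = 0, ±1 (not L=0↔0): L: 2 → 2, ΔL = +0 — satisfied.
ΔJ = 0, ±1 (not J=0↔0): J: 2 → 2, ΔJ = +0 — satisfied.
All four E1 rules are satisfied.

allowed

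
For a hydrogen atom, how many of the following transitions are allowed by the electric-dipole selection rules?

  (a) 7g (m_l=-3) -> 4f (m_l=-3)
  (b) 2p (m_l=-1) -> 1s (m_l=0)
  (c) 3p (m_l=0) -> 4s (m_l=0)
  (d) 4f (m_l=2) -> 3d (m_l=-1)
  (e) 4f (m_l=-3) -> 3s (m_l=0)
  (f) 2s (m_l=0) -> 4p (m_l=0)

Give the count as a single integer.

(a) allowed
(b) allowed
(c) allowed
(d) forbidden — Δm_l = -3 (E1 requires Δm_l = 0, ±1)
(e) forbidden — Δl = -3 (E1 requires Δl = ±1); Δm_l = +3 (E1 requires Δm_l = 0, ±1)
(f) allowed
Total allowed: 4 of 6.

4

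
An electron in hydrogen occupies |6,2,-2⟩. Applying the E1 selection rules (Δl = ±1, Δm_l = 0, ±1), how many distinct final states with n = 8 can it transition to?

E1 requires Δl = ±1, so l_f ∈ {1, 3}; with 0 ≤ l_f ≤ n_f−1 = 7, the allowed l_f values are {1, 3}.
For l_f = 1: m_f ∈ {m_i−1, m_i, m_i+1} ∩ [−1, 1] = {-1} → 1 state.
For l_f = 3: m_f ∈ {m_i−1, m_i, m_i+1} ∩ [−3, 3] = {-3, -2, -1} → 3 states.
Total: 4.

4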